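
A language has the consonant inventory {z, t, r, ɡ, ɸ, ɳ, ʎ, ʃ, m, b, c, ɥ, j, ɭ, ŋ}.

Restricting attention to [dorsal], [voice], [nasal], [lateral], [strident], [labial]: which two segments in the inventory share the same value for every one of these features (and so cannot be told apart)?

j, ɡ

Both /j/ and /ɡ/ are [+dorsal], [+voice], [−nasal], [−lateral], [−strident], [−labial]. Since the list omits [sonorant], [continuant] and [back] — which do distinguish the palatal glide from the voiced velar stop — this pair collapses; all other pairs remain distinct.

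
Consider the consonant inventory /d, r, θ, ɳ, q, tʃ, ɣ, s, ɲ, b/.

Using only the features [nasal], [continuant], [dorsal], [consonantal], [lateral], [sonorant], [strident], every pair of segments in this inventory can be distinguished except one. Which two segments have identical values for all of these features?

b, d

Both /b/ and /d/ are [-nasal], [-continuant], [-dorsal], [+consonantal], [-lateral], [-sonorant], [-strident]. Since the list omits [labial] and [coronal] — which do distinguish the voiced bilabial stop from the voiced alveolar stop — this pair collapses; all other pairs remain distinct.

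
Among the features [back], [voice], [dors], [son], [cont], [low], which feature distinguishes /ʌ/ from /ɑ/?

/ʌ/ is the mid back unrounded lax vowel and /ɑ/ is the low back unrounded vowel. Both are [+back], [+voice], [+dorsal], [+sonorant], [+continuant]. /ʌ/ is [−low] while /ɑ/ is [+low], so the distinguishing feature is [low].

[low]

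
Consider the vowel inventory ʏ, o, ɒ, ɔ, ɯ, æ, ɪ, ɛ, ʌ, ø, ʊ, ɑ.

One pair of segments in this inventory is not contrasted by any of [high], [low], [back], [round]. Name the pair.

ɔ, o

Both /ɔ/ and /o/ are [−high], [−low], [+back], [+round]. Since the list omits [tense] — which does distinguish the mid back rounded lax vowel from the mid back rounded tense vowel — this pair collapses; all other pairs remain distinct.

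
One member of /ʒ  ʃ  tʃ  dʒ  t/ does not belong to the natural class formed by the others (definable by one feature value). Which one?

The remaining segments after removing /t/ share [−anterior]; /t/ (voiceless alveolar stop) is [+anterior]. For every other candidate removal, the leftover set fails to share any single feature value that the removed segment lacks.

t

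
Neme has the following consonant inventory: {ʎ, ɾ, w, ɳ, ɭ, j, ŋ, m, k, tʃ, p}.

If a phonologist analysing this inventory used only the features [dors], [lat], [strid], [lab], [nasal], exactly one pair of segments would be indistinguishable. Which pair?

On the given features, /k/ and /j/ have an identical profile: [+dorsal], [−lateral], [−strident], [−labial], [−nasal]. No other two segments in the inventory coincide on all 5 features. (They do differ in [sonorant], [voice], [continuant] and [back], which are not among the given features.)

k, j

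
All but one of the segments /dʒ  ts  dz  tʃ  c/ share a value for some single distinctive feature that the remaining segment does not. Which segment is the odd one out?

c

[delayed release] (equivalently [strident], [dorsal]) groups all but one: /tʃ, dz, ts, dʒ/ share [+delayed release] while /c/ (voiceless palatal stop) alone is [−delayed release]. Removing any other segment would not leave a single-feature class that excludes it.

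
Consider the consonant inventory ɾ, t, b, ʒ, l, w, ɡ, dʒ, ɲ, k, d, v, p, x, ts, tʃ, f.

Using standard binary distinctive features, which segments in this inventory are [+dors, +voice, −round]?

ɡ, ɲ

Eliminate segments failing any feature: /ɾ, t, b, ʒ, l, dʒ, d, v, p, ts, tʃ, f/ are [−dorsal]; /w/ is [+round]; /k, x/ are [−voice]. The remaining /ɡ, ɲ/ satisfy [+dorsal], [+voice], [−round].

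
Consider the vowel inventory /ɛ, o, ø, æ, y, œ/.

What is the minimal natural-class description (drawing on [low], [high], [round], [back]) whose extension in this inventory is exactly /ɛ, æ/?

[-round]

/ɛ, æ/ are exactly the [-round] segments in the inventory, so a single feature suffices.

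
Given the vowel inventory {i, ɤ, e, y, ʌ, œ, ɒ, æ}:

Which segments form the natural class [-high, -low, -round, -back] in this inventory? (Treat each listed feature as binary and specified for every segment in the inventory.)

Checking each segment against [-high], [-low], [-round], [-back]: /e/ (mid front unrounded tense vowel) satisfies every feature; every other segment in the inventory fails at least one.

e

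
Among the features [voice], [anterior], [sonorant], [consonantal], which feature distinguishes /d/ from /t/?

[voice]

The two segments share [+anterior], [−sonorant], [+consonantal]. The only feature from the list on which they differ: /d/ is [+voice] while /t/ is [−voice].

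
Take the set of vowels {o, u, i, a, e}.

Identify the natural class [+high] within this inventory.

u, i

The [+high] segments here are /u, i/; the remaining /o, a, e/ are [−high].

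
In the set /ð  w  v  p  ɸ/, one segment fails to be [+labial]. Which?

ð

/v, ɸ, p, w/ are all [+labial]; /ð/ (voiced dental fricative) is [−labial].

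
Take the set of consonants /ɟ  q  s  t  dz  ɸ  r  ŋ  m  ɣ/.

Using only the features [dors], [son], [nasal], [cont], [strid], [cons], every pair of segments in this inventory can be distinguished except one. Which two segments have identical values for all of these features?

q, ɟ

On the given features, /q/ and /ɟ/ have an identical profile: [+dorsal], [−sonorant], [−nasal], [−continuant], [−strident], [+consonantal]. No other two segments in the inventory coincide on all 6 features. (They do differ in [voice], [high] and [back], which are not among the given features.)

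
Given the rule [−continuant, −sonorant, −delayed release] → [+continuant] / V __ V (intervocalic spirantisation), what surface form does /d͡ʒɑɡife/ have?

The only segment in the rule's environment that also matches [−continuant, −sonorant, −delayed release] is /ɡ/. Applying [+continuant] turns the voiced velar stop into /ɣ/ (voiced velar fricative), giving [d͡ʒɑɣife].

[d͡ʒɑɣife]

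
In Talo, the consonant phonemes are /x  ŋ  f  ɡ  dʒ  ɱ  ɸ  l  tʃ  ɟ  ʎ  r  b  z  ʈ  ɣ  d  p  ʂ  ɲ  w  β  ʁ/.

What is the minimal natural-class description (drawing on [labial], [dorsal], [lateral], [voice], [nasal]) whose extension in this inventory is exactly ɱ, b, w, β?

[+voice, +labial]

/ɱ, b, w, β/ are all [+voice], [+labial], and no other segment in the inventory matches both values. Dropping any one of them over-generates: [+labial] alone would also admit /f, ɸ, p/; [+voice] alone would also admit /ŋ, ɡ, dʒ, l, …/. No other single listed feature picks out exactly this set either, so fewer than two features will not do.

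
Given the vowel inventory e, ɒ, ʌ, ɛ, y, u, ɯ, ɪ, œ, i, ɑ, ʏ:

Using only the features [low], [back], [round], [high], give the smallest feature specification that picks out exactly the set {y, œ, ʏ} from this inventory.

[-back, +round]

The class [-back], [+round] has exactly /y, œ, ʏ/ as its extension in this inventory. No smaller conjunction from the listed features achieves this: [+round] alone would also admit /ɒ, u/; [-back] alone would also admit /e, ɛ, ɪ, i/; and checking the remaining single features turns up none with this extension.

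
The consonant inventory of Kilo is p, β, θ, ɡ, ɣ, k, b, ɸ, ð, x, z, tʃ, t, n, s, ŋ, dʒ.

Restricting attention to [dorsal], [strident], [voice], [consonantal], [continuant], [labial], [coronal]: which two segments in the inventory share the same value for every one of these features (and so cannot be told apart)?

Both /ŋ/ and /ɡ/ are [+dorsal], [−strident], [+voice], [+consonantal], [−continuant], [−labial], [−coronal]. Since the list omits [sonorant] and [nasal] — which do distinguish the velar nasal from the voiced velar stop — this pair collapses; all other pairs remain distinct.

ŋ, ɡ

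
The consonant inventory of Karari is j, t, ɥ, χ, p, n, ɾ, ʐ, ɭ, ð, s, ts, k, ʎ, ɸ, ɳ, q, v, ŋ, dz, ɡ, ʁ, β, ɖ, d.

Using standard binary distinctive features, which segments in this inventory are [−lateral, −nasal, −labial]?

j, t, χ, ɾ, ʐ, ð, s, ts, k, q, dz, ɡ, ʁ, ɖ, d

The [−lateral] segments are /j, t, ɥ, χ, p, n, ɾ, ʐ, ð, s, ts, k, ɸ, ɳ, q, v, ŋ, dz, ɡ, ʁ, β, ɖ, d/.
Within that set, [−nasal] gives /j, t, ɥ, χ, p, ɾ, ʐ, ð, s, ts, k, ɸ, q, v, dz, ɡ, ʁ, β, ɖ, d/.
Among these, [−labial] leaves /j, t, χ, ɾ, ʐ, ð, s, ts, k, q, dz, ɡ, ʁ, ɖ, d/.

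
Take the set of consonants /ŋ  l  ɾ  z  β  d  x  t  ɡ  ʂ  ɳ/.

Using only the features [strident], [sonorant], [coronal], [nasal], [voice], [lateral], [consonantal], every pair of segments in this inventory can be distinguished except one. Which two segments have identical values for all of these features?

β, ɡ

Both /β/ and /ɡ/ are [-strident], [-sonorant], [-coronal], [-nasal], [+voice], [-lateral], [+consonantal]. Since the list omits [continuant], [labial] and [dorsal] — which do distinguish the voiced bilabial fricative from the voiced velar stop — this pair collapses; all other pairs remain distinct.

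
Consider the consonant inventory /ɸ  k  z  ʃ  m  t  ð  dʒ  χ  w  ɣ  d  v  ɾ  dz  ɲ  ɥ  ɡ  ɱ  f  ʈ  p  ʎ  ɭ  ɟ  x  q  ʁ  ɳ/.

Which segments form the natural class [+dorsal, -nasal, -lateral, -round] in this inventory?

k, χ, ɣ, ɡ, ɟ, x, q, ʁ

Checking each segment against [+dorsal], [-nasal], [-lateral], [-round]: /k/ (voiceless velar stop), /χ/ (voiceless uvular fricative), /ɣ/ (voiced velar fricative), /ɡ/ (voiced velar stop), /ɟ/ (voiced palatal stop), /x/ (voiceless velar fricative), among others, satisfy every feature; every other segment in the inventory fails at least one.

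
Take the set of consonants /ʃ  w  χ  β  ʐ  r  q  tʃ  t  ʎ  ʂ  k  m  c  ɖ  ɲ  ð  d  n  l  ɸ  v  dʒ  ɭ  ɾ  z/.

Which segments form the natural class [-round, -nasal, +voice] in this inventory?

β, ʐ, r, ʎ, ɖ, ð, d, l, v, dʒ, ɭ, ɾ, z

Eliminate segments failing any feature: /ʃ, χ, q, tʃ, t, ʂ, k, c, ɸ/ are [-voice]; /w/ is [+round]; /m, ɲ, n/ are [+nasal]. The remaining /β, ʐ, r, ʎ, ɖ, ð, d, l, v, dʒ, ɭ, ɾ, z/ satisfy [-round], [-nasal], [+voice].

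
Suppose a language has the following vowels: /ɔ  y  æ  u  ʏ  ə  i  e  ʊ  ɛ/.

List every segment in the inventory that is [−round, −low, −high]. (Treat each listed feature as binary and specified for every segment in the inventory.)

ə, e, ɛ

Eliminate segments failing any feature: /ɔ, y, u, ʏ, ʊ/ are [+round]; /æ/ is [+low]; /i/ is [+high]. The remaining /ə, e, ɛ/ satisfy [−round], [−low], [−high].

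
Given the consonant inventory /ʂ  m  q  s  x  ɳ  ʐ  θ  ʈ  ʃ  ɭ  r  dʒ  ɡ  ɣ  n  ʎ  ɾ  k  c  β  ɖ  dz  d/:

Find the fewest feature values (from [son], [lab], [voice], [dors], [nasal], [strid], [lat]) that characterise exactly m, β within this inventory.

The target set is precisely the extension of [+labial] in this inventory.

[+lab]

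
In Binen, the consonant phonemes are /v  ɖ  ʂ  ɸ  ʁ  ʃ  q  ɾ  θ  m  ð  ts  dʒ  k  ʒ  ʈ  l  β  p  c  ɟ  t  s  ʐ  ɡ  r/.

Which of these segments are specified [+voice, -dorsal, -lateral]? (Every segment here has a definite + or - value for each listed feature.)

Among the inventory, the [+voice] segments are /v, ɖ, ʁ, ɾ, m, ð, dʒ, ʒ, l, β, ɟ, ʐ, ɡ, r/.
Within that set, [-dorsal] gives /v, ɖ, ɾ, m, ð, dʒ, ʒ, l, β, ʐ, r/.
Intersecting with [-lateral] leaves /v, ɖ, ɾ, m, ð, dʒ, ʒ, β, ʐ, r/.

v, ɖ, ɾ, m, ð, dʒ, ʒ, β, ʐ, r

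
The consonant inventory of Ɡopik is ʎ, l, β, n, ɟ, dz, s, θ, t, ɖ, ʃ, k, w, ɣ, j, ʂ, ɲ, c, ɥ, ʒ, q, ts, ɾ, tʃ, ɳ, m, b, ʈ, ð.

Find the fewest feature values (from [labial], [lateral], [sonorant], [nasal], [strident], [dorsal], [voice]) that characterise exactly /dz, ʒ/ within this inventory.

Every target segment is [+voice], [+strident]; each remaining inventory member fails at least one of these. Each conjunct is needed — [+strident] alone would also admit /s, ʃ, ʂ, ts, …/; [+voice] alone would also admit /ʎ, l, β, n, …/ — and no other single listed feature has exactly this extension, so two is the minimum.

[+voice, +strident]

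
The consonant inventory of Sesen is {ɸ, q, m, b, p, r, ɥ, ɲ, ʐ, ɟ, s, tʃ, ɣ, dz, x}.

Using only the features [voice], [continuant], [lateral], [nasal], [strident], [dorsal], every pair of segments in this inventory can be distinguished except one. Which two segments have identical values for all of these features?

ɣ, ɥ

On the given features, /ɣ/ and /ɥ/ have an identical profile: [+voice], [+continuant], [−lateral], [−nasal], [−strident], [+dorsal]. No other two segments in the inventory coincide on all 6 features. (They do differ in [sonorant], [labial], [round] and [back], which are not among the given features.)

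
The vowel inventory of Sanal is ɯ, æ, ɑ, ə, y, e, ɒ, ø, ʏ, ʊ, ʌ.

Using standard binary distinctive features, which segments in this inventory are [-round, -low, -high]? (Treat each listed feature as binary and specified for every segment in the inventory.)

Checking each segment against [-round], [-low], [-high]: /ə/ (mid central vowel (schwa)), /e/ (mid front unrounded tense vowel), /ʌ/ (mid back unrounded lax vowel) satisfy every feature; every other segment in the inventory fails at least one.

ə, e, ʌ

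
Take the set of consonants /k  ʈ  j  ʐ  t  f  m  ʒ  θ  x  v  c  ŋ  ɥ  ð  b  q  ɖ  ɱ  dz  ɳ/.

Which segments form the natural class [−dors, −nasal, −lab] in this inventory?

ʈ, ʐ, t, ʒ, θ, ð, ɖ, dz

Eliminate segments failing any feature: /k, j, x, c, ŋ, ɥ, q/ are [+dorsal]; /f, v, b/ are [+labial]; /m, ɱ, ɳ/ are [+nasal]. The remaining /ʈ, ʐ, t, ʒ, θ, ð, ɖ, dz/ satisfy [−dorsal], [−nasal], [−labial].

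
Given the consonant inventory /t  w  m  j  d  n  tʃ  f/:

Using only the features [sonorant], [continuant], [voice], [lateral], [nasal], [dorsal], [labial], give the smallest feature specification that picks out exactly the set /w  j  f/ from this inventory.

[+continuant]

The target set is precisely the extension of [+continuant] in this inventory.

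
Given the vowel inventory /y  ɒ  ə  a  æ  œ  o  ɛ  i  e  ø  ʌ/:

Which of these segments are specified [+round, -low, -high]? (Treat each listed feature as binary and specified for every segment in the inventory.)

œ, o, ø

Checking each segment against [+round], [-low], [-high]: /œ/ (mid front rounded lax vowel), /o/ (mid back rounded tense vowel), /ø/ (mid front rounded tense vowel) satisfy every feature; every other segment in the inventory fails at least one.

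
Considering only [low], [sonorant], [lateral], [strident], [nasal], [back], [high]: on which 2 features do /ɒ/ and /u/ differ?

/ɒ/ (low back rounded vowel) and /u/ (high back rounded tense vowel) agree on [+sonorant], [−lateral], [−strident], [−nasal], [+back]. They differ on [high] (/ɒ/ [−], /u/ [+]), [low] (/ɒ/ [+], /u/ [−]).

[high], [low]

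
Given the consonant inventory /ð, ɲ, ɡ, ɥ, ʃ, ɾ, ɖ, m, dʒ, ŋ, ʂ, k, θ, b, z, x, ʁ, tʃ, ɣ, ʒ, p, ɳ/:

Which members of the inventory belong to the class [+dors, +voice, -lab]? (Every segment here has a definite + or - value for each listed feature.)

The [+dorsal] segments are /ɲ, ɡ, ɥ, ŋ, k, x, ʁ, ɣ/.
Within that set, [+voice] gives /ɲ, ɡ, ɥ, ŋ, ʁ, ɣ/.
Of those, [-labial] leaves /ɲ, ɡ, ŋ, ʁ, ɣ/.

ɲ, ɡ, ŋ, ʁ, ɣ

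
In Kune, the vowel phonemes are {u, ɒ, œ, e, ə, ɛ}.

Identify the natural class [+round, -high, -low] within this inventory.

œ

First, the [+round] segments are /u, ɒ, œ/.
Within that set, [-high] gives /ɒ, œ/.
Of those, [-low] leaves /œ/.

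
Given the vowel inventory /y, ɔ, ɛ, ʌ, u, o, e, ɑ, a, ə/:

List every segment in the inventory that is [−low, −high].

Eliminate segments failing any feature: /y, u/ are [+high]; /ɑ, a/ are [+low]. The remaining /ɔ, ɛ, ʌ, o, e, ə/ satisfy [−low], [−high].

ɔ, ɛ, ʌ, o, e, ə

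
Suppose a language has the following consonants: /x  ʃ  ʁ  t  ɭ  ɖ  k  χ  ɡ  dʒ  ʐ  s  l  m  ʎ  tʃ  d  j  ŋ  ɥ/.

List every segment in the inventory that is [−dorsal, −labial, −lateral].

ʃ, t, ɖ, dʒ, ʐ, s, tʃ, d

Checking each segment against [−dorsal], [−labial], [−lateral]: /ʃ/ (voiceless postalveolar fricative), /t/ (voiceless alveolar stop), /ɖ/ (voiced retroflex stop), /dʒ/ (voiced postalveolar affricate), /ʐ/ (voiced retroflex fricative), /s/ (voiceless alveolar fricative), among others, satisfy every feature; every other segment in the inventory fails at least one.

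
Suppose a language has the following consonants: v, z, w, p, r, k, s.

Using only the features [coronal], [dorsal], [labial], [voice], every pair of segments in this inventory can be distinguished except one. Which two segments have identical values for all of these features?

z, r

On the given features, /z/ and /r/ have an identical profile: [+coronal], [-dorsal], [-labial], [+voice]. No other two segments in the inventory coincide on all 4 features. (They do differ in [sonorant] and [strident], which are not among the given features.)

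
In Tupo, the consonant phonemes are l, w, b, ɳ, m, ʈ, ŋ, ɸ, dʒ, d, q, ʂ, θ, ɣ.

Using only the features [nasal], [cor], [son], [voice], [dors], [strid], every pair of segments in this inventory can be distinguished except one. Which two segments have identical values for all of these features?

On the given features, /ʈ/ and /θ/ have an identical profile: [-nasal], [+coronal], [-sonorant], [-voice], [-dorsal], [-strident]. No other two segments in the inventory coincide on all 6 features. (They do differ in [continuant], [anterior] and [distributed], which are not among the given features.)

ʈ, θ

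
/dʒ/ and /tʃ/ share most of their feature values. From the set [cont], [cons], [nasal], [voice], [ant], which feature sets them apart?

The two segments share [-continuant], [+consonantal], [-nasal], [-anterior]. The only feature from the list on which they differ: /dʒ/ is [+voice] while /tʃ/ is [-voice].

[voice]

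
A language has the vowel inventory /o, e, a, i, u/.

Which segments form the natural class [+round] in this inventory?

The [+round] segments here are /o, u/; the remaining /e, a, i/ are [-round].

o, u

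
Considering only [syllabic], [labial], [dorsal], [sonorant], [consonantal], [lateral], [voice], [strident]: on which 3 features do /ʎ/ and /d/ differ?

[sonorant], [lateral], [dorsal]

/ʎ/ is the palatal lateral approximant and /d/ is the voiced alveolar stop. Both are [−syllabic], [−labial], [+consonantal], [+voice], [−strident]. /ʎ/ is [+sonorant] while /d/ is [−sonorant]; /ʎ/ is [+lateral] while /d/ is [−lateral]; /ʎ/ is [+dorsal] while /d/ is [−dorsal], so the distinguishing features are [sonorant], [lateral], [dorsal].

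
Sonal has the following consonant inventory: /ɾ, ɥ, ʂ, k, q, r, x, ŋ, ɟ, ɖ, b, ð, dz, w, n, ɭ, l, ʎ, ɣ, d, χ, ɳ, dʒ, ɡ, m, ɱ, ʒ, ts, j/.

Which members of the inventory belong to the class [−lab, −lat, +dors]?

Eliminate segments failing any feature: /ɾ, ʂ, r, ɖ, ð, dz, n, d, ɳ, dʒ, ʒ, ts/ are [−dorsal]; /ɥ, b, w, m, ɱ/ are [+labial]; /ɭ, l, ʎ/ are [+lateral]. The remaining /k, q, x, ŋ, ɟ, ɣ, χ, ɡ, j/ satisfy [−labial], [−lateral], [+dorsal].

k, q, x, ŋ, ɟ, ɣ, χ, ɡ, j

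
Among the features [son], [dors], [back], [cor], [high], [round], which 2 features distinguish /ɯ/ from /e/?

The two segments share [+sonorant], [+dorsal], [-coronal], [-round]. The only features from the list on which they differ: /ɯ/ is [+high] while /e/ is [-high]; /ɯ/ is [+back] while /e/ is [-back].

[high], [back]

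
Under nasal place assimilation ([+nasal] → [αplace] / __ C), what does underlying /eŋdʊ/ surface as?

[endʊ]

In /eŋdʊ/, the nasal /ŋ/ precedes /d/, which is [+coronal]. The nasal assimilates in place, becoming the [+coronal] nasal /n/. The surface form is [endʊ].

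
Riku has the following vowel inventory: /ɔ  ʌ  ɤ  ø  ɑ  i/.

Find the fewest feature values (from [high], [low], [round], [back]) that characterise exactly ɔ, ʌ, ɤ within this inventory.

Every target segment is [−low], [+back]; each remaining inventory member fails at least one of these. Each conjunct is needed — [+back] alone would also admit /ɑ/; [−low] alone would also admit /ø, i/ — and no other single listed feature has exactly this extension, so two is the minimum.

[−low, +back]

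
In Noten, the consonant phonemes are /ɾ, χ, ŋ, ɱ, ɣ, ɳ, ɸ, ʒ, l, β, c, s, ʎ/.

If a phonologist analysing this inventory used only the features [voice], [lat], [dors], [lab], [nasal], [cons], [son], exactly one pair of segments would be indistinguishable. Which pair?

c, χ

/c/ (voiceless palatal stop) and /χ/ (voiceless uvular fricative) are both [−voice], [−lateral], [+dorsal], [−labial], [−nasal], [+consonantal], [−sonorant], so none of the listed features separates them. (They do differ in [continuant], [high] and [back], which are not among the given features.) Every other pair in the inventory differs on at least one listed feature.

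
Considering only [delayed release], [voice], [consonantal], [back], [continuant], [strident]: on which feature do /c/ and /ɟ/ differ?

[voice]

The two segments share [−delayed release], [+consonantal], [−back], [−continuant], [−strident]. The only feature from the list on which they differ: /c/ is [−voice] while /ɟ/ is [+voice].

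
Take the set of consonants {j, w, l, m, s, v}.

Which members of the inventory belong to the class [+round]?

The feature [round] marks segments produced with lip rounding. In this inventory /w/ has that property, so it is [+round]; /j, l, m, s, v/ are [-round].

w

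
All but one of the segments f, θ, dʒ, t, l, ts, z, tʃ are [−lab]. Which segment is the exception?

/t, l, z, θ, dʒ, ts, tʃ/ are all [−labial]; /f/ (voiceless labiodental fricative) is [+labial].

f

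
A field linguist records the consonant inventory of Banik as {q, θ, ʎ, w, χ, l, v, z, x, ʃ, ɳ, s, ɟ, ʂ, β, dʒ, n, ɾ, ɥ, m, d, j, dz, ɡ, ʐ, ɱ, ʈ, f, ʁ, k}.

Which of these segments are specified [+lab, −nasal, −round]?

First, the [+labial] segments are /w, v, β, ɥ, m, ɱ, f/.
Among these, [−nasal] gives /w, v, β, ɥ, f/.
Then [−round] leaves /v, β, f/.

v, β, f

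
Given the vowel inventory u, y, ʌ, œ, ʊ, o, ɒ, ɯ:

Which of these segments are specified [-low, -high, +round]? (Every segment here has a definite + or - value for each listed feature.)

Eliminate segments failing any feature: /u, y, ʊ, ɯ/ are [+high]; /ʌ/ is [-round]; /ɒ/ is [+low]. The remaining /œ, o/ satisfy [-low], [-high], [+round].

œ, o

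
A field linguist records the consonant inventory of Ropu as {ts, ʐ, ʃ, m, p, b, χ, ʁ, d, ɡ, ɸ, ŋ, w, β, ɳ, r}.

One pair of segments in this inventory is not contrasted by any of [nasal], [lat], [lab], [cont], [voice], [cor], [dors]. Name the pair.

Both /r/ and /ʐ/ are [−nasal], [−lateral], [−labial], [+continuant], [+voice], [+coronal], [−dorsal]. Since the list omits [sonorant], [strident] and [anterior] — which do distinguish the alveolar trill from the voiced retroflex fricative — this pair collapses; all other pairs remain distinct.

r, ʐ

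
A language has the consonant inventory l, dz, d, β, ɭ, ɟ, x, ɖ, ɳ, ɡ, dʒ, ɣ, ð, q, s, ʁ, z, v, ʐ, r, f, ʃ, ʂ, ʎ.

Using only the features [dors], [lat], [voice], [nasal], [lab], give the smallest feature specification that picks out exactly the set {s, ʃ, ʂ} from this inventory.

Every target segment is [-voice], [-labial], [-dorsal]; each remaining inventory member fails at least one of these. Each conjunct is needed — [-labial, -dorsal] alone would also admit /l, dz, d, ɭ, …/; [-voice, -dorsal] alone would also admit /f/; [-voice, -labial] alone would also admit /x, q/ — and no other combination of two listed features has exactly this extension, so three is the minimum.

[-voice, -lab, -dors]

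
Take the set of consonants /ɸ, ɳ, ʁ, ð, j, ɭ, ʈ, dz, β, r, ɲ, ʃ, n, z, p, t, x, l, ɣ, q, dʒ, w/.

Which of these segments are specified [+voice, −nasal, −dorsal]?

ð, ɭ, dz, β, r, z, l, dʒ

Eliminate segments failing any feature: /ɸ, ʈ, ʃ, p, t, x, q/ are [−voice]; /ɳ, ɲ, n/ are [+nasal]; /ʁ, j, ɣ, w/ are [+dorsal]. The remaining /ð, ɭ, dz, β, r, z, l, dʒ/ satisfy [+voice], [−nasal], [−dorsal].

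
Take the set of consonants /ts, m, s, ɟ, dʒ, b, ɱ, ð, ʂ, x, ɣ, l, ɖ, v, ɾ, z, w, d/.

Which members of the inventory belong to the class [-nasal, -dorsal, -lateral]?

Eliminate segments failing any feature: /m, ɱ/ are [+nasal]; /ɟ, x, ɣ, w/ are [+dorsal]; /l/ is [+lateral]. The remaining /ts, s, dʒ, b, ð, ʂ, ɖ, v, ɾ, z, d/ satisfy [-nasal], [-dorsal], [-lateral].

ts, s, dʒ, b, ð, ʂ, ɖ, v, ɾ, z, d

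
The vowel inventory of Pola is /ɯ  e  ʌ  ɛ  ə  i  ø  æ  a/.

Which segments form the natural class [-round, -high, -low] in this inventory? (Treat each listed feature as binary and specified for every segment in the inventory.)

e, ʌ, ɛ, ə

Checking each segment against [-round], [-high], [-low]: /e/ (mid front unrounded tense vowel), /ʌ/ (mid back unrounded lax vowel), /ɛ/ (mid front unrounded lax vowel), /ə/ (mid central vowel (schwa)) satisfy every feature; every other segment in the inventory fails at least one.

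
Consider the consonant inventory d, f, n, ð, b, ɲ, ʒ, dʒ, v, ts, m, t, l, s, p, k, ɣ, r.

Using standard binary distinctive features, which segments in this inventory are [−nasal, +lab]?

First, the [−nasal] segments are /d, f, ð, b, ʒ, dʒ, v, ts, t, l, s, p, k, ɣ, r/.
Then [+labial] leaves /f, b, v, p/.

f, b, v, p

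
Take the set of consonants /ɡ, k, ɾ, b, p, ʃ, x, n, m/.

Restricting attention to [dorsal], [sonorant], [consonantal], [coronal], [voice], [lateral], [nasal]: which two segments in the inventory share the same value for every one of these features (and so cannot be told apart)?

/x/ (voiceless velar fricative) and /k/ (voiceless velar stop) are both [+dorsal], [-sonorant], [+consonantal], [-coronal], [-voice], [-lateral], [-nasal], so none of the listed features separates them. (They do differ in [continuant], which is not among the given features.) Every other pair in the inventory differs on at least one listed feature.

x, k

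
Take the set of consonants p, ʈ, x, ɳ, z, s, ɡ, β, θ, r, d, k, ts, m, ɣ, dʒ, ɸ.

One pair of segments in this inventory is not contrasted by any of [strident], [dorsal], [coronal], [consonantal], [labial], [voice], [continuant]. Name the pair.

On the given features, /ɳ/ and /d/ have an identical profile: [−strident], [−dorsal], [+coronal], [+consonantal], [−labial], [+voice], [−continuant]. No other two segments in the inventory coincide on all 7 features. (They do differ in [sonorant], [nasal] and [anterior], which are not among the given features.)

ɳ, d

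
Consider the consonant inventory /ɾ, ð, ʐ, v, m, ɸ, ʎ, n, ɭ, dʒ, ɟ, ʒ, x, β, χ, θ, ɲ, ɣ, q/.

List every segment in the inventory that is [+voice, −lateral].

Checking each segment against [+voice], [−lateral]: /ɾ/ (alveolar tap), /ð/ (voiced dental fricative), /ʐ/ (voiced retroflex fricative), /v/ (voiced labiodental fricative), /m/ (bilabial nasal), /n/ (alveolar nasal), among others, satisfy every feature; every other segment in the inventory fails at least one.

ɾ, ð, ʐ, v, m, n, dʒ, ɟ, ʒ, β, ɲ, ɣ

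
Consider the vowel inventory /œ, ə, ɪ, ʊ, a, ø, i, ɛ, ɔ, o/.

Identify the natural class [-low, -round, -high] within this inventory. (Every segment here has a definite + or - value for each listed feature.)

ə, ɛ

The [-low] segments are /œ, ə, ɪ, ʊ, ø, i, ɛ, ɔ, o/.
Of those, [-round] gives /ə, ɪ, i, ɛ/.
Among these, [-high] leaves /ə, ɛ/.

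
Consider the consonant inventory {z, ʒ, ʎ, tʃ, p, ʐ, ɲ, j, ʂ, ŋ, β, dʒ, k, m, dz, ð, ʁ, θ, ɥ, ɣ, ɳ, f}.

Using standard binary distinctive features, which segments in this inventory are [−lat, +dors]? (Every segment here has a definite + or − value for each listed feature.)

Eliminate segments failing any feature: /z, ʒ, tʃ, p, ʐ, ʂ, β, dʒ, m, dz, ð, θ, ɳ, f/ are [−dorsal]; /ʎ/ is [+lateral]. The remaining /ɲ, j, ŋ, k, ʁ, ɥ, ɣ/ satisfy [−lateral], [+dorsal].

ɲ, j, ŋ, k, ʁ, ɥ, ɣ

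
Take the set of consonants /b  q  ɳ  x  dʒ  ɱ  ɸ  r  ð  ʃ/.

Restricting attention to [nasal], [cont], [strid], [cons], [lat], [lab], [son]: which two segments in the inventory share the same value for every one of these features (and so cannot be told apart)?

On the given features, /x/ and /ð/ have an identical profile: [−nasal], [+continuant], [−strident], [+consonantal], [−lateral], [−labial], [−sonorant]. No other two segments in the inventory coincide on all 7 features. (They do differ in [voice], [coronal] and [dorsal], which are not among the given features.)

x, ð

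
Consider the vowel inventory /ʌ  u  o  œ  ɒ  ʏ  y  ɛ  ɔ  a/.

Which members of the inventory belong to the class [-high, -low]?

ʌ, o, œ, ɛ, ɔ

Checking each segment against [-high], [-low]: /ʌ/ (mid back unrounded lax vowel), /o/ (mid back rounded tense vowel), /œ/ (mid front rounded lax vowel), /ɛ/ (mid front unrounded lax vowel), /ɔ/ (mid back rounded lax vowel) satisfy every feature; every other segment in the inventory fails at least one.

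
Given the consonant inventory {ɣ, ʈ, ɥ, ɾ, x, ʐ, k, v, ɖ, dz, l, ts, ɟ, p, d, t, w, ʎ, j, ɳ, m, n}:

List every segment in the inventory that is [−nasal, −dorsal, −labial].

First, the [−nasal] segments are /ɣ, ʈ, ɥ, ɾ, x, ʐ, k, v, ɖ, dz, l, ts, ɟ, p, d, t, w, ʎ, j/.
Among these, [−dorsal] gives /ʈ, ɾ, ʐ, v, ɖ, dz, l, ts, p, d, t/.
Intersecting with [−labial] leaves /ʈ, ɾ, ʐ, ɖ, dz, l, ts, d, t/.

ʈ, ɾ, ʐ, ɖ, dz, l, ts, d, t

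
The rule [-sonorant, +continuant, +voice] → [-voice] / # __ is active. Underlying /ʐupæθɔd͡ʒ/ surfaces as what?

/ʐ/ satisfies [-sonorant, +continuant, +voice] and sits in # __. The [-voice] counterpart of the voiced retroflex fricative is /ʂ/. Other segments in /ʐupæθɔd͡ʒ/ either fail the structural description or are not in the environment, so the surface form is [ʂupæθɔd͡ʒ].

[ʂupæθɔd͡ʒ]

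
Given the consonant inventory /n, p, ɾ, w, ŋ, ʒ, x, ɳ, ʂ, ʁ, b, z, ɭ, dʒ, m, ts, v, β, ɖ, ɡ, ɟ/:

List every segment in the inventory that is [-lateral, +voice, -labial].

Eliminate segments failing any feature: /p, x, ʂ, ts/ are [-voice]; /w, b, m, v, β/ are [+labial]; /ɭ/ is [+lateral]. The remaining /n, ɾ, ŋ, ʒ, ɳ, ʁ, z, dʒ, ɖ, ɡ, ɟ/ satisfy [-lateral], [+voice], [-labial].

n, ɾ, ŋ, ʒ, ɳ, ʁ, z, dʒ, ɖ, ɡ, ɟ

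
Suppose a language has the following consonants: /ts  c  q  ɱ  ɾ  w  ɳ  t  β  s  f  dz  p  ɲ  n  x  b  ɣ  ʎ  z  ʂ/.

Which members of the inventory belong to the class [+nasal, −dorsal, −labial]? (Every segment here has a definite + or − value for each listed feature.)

Eliminate segments failing any feature: /ts, c, q, ɾ, w, t, β, s, f, dz, p, x, b, ɣ, ʎ, z, ʂ/ are [−nasal]; /ɱ/ is [+labial]; /ɲ/ is [+dorsal]. The remaining /ɳ, n/ satisfy [+nasal], [−dorsal], [−labial].

ɳ, n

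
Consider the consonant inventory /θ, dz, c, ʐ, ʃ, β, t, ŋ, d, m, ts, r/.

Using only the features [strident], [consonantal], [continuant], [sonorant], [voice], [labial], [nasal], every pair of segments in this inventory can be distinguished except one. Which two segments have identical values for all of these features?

Both /t/ and /c/ are [−strident], [+consonantal], [−continuant], [−sonorant], [−voice], [−labial], [−nasal]. Since the list omits [dorsal] — which does distinguish the voiceless alveolar stop from the voiceless palatal stop — this pair collapses; all other pairs remain distinct.

t, c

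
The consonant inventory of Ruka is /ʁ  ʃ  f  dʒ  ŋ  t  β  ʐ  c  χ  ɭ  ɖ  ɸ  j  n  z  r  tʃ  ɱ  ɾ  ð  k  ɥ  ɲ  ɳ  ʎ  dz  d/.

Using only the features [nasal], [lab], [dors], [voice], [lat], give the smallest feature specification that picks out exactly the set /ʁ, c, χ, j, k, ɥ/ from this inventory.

Every target segment is [−nasal], [−lateral], [+dorsal]; each remaining inventory member fails at least one of these. Each conjunct is needed — [−lateral, +dorsal] alone would also admit /ŋ, ɲ/; [−nasal, +dorsal] alone would also admit /ʎ/; [−nasal, −lateral] alone would also admit /ʃ, f, dʒ, t, …/ — and no other combination of two listed features has exactly this extension, so three is the minimum.

[−nasal, −lat, +dors]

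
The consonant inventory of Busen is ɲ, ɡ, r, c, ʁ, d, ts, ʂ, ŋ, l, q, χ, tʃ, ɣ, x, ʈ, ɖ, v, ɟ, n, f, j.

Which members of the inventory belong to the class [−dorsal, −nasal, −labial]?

r, d, ts, ʂ, l, tʃ, ʈ, ɖ

Eliminate segments failing any feature: /ɲ, ɡ, c, ʁ, ŋ, q, χ, ɣ, x, ɟ, j/ are [+dorsal]; /v, f/ are [+labial]; /n/ is [+nasal]. The remaining /r, d, ts, ʂ, l, tʃ, ʈ, ɖ/ satisfy [−dorsal], [−nasal], [−labial].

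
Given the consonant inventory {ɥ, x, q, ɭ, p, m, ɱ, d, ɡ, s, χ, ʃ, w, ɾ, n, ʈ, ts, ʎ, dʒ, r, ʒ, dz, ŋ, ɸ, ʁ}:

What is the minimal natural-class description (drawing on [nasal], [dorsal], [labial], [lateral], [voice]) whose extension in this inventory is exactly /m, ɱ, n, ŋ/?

/m, ɱ, n, ŋ/ are exactly the [+nasal] segments in the inventory, so a single feature suffices.

[+nasal]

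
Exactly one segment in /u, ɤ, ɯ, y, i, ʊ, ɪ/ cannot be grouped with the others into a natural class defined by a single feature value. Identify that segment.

[high] groups all but one: /ʊ, ɯ, i, ɪ, u, y/ share [+high] while /ɤ/ (mid back unrounded tense vowel) alone is [−high]. Removing any other segment would not leave a single-feature class that excludes it.

ɤ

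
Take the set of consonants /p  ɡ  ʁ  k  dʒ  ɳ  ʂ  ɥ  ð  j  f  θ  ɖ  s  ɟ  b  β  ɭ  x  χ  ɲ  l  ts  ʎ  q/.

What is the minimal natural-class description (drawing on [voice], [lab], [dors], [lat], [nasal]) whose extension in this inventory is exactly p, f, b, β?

The class [+labial], [-dorsal] has exactly /p, f, b, β/ as its extension in this inventory. No smaller conjunction from the listed features achieves this: [-dorsal] alone would also admit /dʒ, ɳ, ʂ, ð, …/; [+labial] alone would also admit /ɥ/; and checking the remaining single features turns up none with this extension.

[+lab, -dors]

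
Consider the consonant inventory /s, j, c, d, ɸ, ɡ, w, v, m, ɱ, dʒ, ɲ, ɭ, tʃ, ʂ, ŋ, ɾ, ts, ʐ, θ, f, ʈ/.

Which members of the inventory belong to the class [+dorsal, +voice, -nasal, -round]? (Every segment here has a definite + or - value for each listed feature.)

j, ɡ

Eliminate segments failing any feature: /s, d, ɸ, v, m, ɱ, dʒ, ɭ, tʃ, ʂ, ɾ, ts, ʐ, θ, f, ʈ/ are [-dorsal]; /c/ is [-voice]; /w/ is [+round]; /ɲ, ŋ/ are [+nasal]. The remaining /j, ɡ/ satisfy [+dorsal], [+voice], [-nasal], [-round].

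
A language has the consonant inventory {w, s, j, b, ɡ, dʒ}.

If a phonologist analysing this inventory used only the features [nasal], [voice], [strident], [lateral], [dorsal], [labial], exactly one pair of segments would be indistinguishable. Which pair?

j, ɡ

Both /j/ and /ɡ/ are [−nasal], [+voice], [−strident], [−lateral], [+dorsal], [−labial]. Since the list omits [sonorant], [continuant] and [back] — which do distinguish the palatal glide from the voiced velar stop — this pair collapses; all other pairs remain distinct.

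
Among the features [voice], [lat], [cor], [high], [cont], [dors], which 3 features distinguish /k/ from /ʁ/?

[voice], [continuant], [high]

/k/ is the voiceless velar stop and /ʁ/ is the voiced uvular fricative. Both are [−lateral], [−coronal], [+dorsal]. /k/ is [−voice] while /ʁ/ is [+voice]; /k/ is [−continuant] while /ʁ/ is [+continuant]; /k/ is [+high] while /ʁ/ is [−high], so the distinguishing features are [voice], [continuant], [high].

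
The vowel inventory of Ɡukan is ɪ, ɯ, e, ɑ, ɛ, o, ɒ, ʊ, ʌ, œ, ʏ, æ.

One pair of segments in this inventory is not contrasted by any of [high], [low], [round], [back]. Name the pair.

On the given features, /e/ and /ɛ/ have an identical profile: [−high], [−low], [−round], [−back]. No other two segments in the inventory coincide on all 4 features. (They do differ in [tense], which is not among the given features.)

e, ɛ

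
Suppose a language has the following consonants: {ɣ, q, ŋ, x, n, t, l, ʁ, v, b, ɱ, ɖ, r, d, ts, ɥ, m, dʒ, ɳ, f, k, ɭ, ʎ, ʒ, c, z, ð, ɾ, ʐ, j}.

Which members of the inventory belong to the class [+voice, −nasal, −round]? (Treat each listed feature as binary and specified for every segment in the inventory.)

The [+voice] segments are /ɣ, ŋ, n, l, ʁ, v, b, ɱ, ɖ, r, d, ɥ, m, dʒ, ɳ, ɭ, ʎ, ʒ, z, ð, ɾ, ʐ, j/.
Among these, [−nasal] gives /ɣ, l, ʁ, v, b, ɖ, r, d, ɥ, dʒ, ɭ, ʎ, ʒ, z, ð, ɾ, ʐ, j/.
Of those, [−round] leaves /ɣ, l, ʁ, v, b, ɖ, r, d, dʒ, ɭ, ʎ, ʒ, z, ð, ɾ, ʐ, j/.

ɣ, l, ʁ, v, b, ɖ, r, d, dʒ, ɭ, ʎ, ʒ, z, ð, ɾ, ʐ, j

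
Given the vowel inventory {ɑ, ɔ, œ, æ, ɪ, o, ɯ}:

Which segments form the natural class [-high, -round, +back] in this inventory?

First, the [-high] segments are /ɑ, ɔ, œ, æ, o/.
Then [-round] gives /ɑ, æ/.
Of those, [+back] leaves /ɑ/.

ɑ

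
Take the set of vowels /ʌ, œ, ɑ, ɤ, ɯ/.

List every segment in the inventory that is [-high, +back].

ʌ, ɑ, ɤ

Checking each segment against [-high], [+back]: /ʌ/ (mid back unrounded lax vowel), /ɑ/ (low back unrounded vowel), /ɤ/ (mid back unrounded tense vowel) satisfy every feature; every other segment in the inventory fails at least one.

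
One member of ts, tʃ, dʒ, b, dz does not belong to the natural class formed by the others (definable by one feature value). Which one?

b

[delayed release] (equivalently [strident], [labial], [coronal]) groups all but one: /ts, dʒ, tʃ, dz/ share [+delayed release] while /b/ (voiced bilabial stop) alone is [−delayed release]. Removing any other segment would not leave a single-feature class that excludes it.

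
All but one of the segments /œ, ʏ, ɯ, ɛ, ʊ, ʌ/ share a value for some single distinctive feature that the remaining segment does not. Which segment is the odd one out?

/ʌ, ʏ, ɛ, œ, ʊ/ are all [−tense], but /ɯ/ (high back unrounded vowel) is [+tense]. No other single segment can be removed to leave a set sharing one feature value that the removed segment lacks, so /ɯ/ is the odd one out.

ɯ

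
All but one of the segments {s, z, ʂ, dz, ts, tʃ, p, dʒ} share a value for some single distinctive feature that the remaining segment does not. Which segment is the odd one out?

p

[strident] (equivalently [labial], [coronal]) groups all but one: /ʂ, dʒ, tʃ, s, dz, ts, z/ share [+strident] while /p/ (voiceless bilabial stop) alone is [−strident]. Removing any other segment would not leave a single-feature class that excludes it.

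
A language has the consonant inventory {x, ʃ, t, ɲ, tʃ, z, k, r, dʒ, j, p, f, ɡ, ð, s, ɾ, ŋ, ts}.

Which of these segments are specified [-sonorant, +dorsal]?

Eliminate segments failing any feature: /ʃ, t, tʃ, z, dʒ, p, f, ð, s, ts/ are [-dorsal]; /ɲ, r, j, ɾ, ŋ/ are [+sonorant]. The remaining /x, k, ɡ/ satisfy [-sonorant], [+dorsal].

x, k, ɡ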